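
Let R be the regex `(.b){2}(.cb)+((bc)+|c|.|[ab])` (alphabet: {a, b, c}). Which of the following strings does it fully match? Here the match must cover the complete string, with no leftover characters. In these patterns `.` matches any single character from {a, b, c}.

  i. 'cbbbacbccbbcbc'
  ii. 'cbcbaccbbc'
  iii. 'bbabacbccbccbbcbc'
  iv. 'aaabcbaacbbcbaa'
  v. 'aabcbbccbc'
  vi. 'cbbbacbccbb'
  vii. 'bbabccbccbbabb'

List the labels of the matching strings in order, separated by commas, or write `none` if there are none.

i → match
ii. 'cbcbaccbbc' → no match
iii → match
iv → no match
v. 'aabcbbccbc' → no match
vi. 'cbbbacbccbb' → match
vii → no match

i, iii, vi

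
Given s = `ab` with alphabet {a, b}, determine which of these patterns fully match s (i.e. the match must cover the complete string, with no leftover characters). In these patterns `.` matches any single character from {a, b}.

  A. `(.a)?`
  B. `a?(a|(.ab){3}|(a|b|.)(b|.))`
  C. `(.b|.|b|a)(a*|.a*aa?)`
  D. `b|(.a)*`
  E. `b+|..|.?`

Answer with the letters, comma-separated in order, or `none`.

A → no match
B → match
C → match
D → no match
E → match

B, C, E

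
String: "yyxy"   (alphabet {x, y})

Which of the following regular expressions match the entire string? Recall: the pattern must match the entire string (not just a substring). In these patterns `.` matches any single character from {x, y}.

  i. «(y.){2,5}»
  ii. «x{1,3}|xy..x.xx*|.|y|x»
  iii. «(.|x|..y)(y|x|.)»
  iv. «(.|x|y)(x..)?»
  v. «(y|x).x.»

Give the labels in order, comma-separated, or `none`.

i → no match
ii → no match
iii → no match
iv → no match
v → match

v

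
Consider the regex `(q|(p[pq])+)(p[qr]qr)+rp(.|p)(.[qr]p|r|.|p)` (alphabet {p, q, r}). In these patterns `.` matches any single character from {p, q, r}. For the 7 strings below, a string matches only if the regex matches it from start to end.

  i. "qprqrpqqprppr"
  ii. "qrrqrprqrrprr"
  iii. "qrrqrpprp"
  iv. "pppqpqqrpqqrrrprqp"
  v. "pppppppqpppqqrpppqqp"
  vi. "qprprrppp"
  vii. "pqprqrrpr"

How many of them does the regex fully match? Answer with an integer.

i → no match
ii → no match
iii → no match
iv → no match
v → no match
vi → no match
vii → no match
Total matched: 0

0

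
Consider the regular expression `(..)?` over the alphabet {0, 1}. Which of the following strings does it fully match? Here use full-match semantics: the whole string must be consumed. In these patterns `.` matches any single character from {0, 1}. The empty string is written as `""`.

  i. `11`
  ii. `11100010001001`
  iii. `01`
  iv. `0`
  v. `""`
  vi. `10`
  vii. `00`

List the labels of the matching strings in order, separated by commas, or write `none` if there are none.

i → match
ii → no match
iii → match
iv → no match
v → match
vi → match
vii → match

i, iii, v, vi, vii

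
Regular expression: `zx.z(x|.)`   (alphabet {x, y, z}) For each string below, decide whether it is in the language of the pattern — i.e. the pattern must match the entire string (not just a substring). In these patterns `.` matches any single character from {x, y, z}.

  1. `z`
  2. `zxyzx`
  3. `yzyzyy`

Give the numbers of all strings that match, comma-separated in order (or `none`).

2

1 → no match — must start with `zx`
2 → match
3 → no match — must start with `zx`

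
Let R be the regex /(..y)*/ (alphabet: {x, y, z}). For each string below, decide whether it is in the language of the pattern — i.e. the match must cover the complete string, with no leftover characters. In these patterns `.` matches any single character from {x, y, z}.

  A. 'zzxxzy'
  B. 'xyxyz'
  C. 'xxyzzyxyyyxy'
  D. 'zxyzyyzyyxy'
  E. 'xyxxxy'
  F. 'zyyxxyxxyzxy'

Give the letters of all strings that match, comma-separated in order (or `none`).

A → no match
B → no match
C → match
D → no match
E → no match
F → match

C, F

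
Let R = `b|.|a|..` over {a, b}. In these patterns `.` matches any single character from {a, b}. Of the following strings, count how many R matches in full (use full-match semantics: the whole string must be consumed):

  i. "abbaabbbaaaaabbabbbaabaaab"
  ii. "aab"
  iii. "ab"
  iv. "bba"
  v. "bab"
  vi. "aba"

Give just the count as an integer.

i → no match
ii → no match
iii → match
iv → no match
v → no match
vi → no match
Total matched: 1

1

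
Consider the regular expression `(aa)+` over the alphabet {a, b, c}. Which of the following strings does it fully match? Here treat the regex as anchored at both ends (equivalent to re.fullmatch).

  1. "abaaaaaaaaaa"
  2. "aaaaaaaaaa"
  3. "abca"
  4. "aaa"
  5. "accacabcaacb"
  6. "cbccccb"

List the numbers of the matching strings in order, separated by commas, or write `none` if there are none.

2

1 → no match — must start with "aa"
2 → match
3 → no match — must start with "aa"
4 → no match
5 → no match — must start with "aa"
6 → no match — must start with "aa"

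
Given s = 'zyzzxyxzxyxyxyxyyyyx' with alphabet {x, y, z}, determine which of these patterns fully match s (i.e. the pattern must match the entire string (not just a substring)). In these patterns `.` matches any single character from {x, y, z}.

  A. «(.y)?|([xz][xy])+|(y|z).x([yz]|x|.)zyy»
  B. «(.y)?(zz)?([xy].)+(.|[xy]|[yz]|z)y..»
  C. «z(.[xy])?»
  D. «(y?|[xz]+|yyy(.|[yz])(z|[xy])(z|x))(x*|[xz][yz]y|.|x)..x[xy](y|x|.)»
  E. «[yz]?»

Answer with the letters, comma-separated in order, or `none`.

B

A → no match
B → match
C → no match
D → no match
E → no match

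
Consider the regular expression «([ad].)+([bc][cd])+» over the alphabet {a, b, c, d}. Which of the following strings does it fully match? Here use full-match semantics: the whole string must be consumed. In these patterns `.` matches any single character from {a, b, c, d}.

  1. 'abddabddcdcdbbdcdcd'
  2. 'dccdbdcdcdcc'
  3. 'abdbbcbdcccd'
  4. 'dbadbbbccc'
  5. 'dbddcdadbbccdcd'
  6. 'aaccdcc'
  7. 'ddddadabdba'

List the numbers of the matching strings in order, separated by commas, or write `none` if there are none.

2, 3

1 → no match
2. 'dccdbdcdcdcc' → match
3. 'abdbbcbdcccd' → match
4. 'dbadbbbccc' → no match
5 → no match
6. 'aaccdcc' → no match
7. 'ddddadabdba' → no match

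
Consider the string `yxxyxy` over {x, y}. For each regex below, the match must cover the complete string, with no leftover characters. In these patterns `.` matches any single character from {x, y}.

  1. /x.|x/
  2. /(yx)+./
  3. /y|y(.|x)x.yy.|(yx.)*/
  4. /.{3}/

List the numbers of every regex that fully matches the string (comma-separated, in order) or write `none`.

3

1 → no match — must start with `x`
2 → no match
3 → match
4 → no match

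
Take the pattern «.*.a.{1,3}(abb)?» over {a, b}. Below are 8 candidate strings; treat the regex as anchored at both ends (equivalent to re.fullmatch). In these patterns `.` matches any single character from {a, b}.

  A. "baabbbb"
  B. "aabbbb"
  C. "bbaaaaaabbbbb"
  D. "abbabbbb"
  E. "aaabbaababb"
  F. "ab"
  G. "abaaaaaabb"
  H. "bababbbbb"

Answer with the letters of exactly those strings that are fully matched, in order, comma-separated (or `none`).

A. "baabbbb" → no match
B. "aabbbb" → no match
C → no match
D. "abbabbbb" → no match
E. "aaabbaababb" → match
F. "ab" → no match
G. "abaaaaaabb" → match
H. "bababbbbb" → no match

E, G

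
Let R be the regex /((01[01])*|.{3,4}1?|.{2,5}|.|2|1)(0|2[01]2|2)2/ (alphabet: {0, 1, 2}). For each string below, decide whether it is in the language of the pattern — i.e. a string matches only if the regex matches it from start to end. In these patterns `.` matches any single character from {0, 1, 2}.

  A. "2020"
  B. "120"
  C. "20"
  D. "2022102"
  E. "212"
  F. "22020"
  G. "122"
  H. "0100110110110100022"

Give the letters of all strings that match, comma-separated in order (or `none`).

D, G

A. "2020" → no match — must end with "2"
B. "120" → no match — must end with "2"
C. "20" → no match — must end with "2"
D. "2022102" → match
E. "212" → no match
F. "22020" → no match — must end with "2"
G. "122" → match
H → no match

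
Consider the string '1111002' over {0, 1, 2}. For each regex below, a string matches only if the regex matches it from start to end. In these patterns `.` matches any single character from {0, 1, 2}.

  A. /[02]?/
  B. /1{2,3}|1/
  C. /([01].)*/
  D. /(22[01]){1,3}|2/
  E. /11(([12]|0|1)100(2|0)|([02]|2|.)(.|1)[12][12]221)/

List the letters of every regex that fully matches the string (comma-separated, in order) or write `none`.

E

A → no match
B → no match — must end with '1'
C → no match
D → no match
E → match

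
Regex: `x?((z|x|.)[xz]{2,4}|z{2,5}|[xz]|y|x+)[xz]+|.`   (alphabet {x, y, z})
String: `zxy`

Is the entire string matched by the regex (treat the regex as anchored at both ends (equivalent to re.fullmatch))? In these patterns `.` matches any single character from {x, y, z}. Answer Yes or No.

No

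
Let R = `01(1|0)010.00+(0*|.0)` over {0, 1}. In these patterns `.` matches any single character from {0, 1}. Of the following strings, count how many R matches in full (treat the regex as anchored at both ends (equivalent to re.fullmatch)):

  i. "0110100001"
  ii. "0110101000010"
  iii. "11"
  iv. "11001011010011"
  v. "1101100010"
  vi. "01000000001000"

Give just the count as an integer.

1

i → no match
ii → match
iii → no match — must start with "01"
iv → no match — must start with "01"
v → no match — must start with "01"
vi → no match
Total matched: 1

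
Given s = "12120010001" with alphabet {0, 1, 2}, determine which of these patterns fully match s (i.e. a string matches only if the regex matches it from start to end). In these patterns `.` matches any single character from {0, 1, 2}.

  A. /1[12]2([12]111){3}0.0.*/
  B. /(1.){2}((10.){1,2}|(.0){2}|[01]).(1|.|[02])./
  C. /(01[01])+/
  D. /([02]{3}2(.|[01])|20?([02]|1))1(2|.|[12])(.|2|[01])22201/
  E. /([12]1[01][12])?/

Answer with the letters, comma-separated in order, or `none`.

B

A → no match
B → match
C → no match — must start with "01"
D → no match — must end with "22201"
E → no match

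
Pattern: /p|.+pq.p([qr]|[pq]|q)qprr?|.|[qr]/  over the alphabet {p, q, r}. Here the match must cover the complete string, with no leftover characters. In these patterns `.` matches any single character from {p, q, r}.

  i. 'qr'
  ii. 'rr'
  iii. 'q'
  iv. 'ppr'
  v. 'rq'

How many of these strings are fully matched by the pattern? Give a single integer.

1

i → no match
ii → no match
iii → match
iv → no match
v → no match
Total matched: 1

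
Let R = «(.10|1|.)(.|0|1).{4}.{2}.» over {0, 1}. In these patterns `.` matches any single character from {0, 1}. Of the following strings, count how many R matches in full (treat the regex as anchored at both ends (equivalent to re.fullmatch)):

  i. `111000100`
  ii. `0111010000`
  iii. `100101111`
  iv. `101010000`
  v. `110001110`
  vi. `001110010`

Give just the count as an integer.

5

i → match
ii → no match
iii → match
iv → match
v → match
vi → match
Total matched: 5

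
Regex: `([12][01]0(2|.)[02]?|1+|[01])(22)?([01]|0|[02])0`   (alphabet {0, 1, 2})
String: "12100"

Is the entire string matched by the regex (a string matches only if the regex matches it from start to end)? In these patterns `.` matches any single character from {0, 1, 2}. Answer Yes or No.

No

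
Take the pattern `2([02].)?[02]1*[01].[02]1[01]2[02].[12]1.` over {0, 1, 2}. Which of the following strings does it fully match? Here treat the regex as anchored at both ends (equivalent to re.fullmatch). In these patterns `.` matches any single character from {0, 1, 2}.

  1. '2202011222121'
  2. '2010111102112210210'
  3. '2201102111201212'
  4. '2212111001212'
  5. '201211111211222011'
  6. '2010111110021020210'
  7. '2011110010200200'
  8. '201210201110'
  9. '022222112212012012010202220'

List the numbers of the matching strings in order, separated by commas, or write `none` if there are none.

1 → no match
2 → no match
3 → no match
4 → no match
5 → no match
6 → no match
7 → no match
8 → no match
9 → no match — must start with '2'

none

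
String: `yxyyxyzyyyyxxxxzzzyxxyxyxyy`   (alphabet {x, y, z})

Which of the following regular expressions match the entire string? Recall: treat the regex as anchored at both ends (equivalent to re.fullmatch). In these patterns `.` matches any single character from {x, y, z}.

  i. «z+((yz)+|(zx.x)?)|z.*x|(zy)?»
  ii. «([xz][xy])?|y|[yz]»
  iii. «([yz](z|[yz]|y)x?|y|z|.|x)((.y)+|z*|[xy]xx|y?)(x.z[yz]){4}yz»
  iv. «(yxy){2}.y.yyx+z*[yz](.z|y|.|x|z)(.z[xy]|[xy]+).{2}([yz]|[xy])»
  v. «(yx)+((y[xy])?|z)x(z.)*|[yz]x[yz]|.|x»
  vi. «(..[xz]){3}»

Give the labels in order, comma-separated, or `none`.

iv

i → no match
ii → no match
iii → no match — must end with `yz`
iv → match
v → no match
vi → no match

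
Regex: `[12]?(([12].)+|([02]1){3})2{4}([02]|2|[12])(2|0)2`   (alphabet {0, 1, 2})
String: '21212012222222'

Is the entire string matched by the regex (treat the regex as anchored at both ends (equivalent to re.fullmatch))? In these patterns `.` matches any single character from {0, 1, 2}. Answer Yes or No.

No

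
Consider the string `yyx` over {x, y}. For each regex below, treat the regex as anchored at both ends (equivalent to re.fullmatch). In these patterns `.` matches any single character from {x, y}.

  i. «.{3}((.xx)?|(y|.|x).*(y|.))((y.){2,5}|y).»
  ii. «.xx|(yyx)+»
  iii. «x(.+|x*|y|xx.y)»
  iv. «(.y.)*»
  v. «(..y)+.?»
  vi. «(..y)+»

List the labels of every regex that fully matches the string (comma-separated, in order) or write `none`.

i → no match
ii → match
iii → no match — must start with `x`
iv → match
v → no match
vi → no match — must end with `y`

ii, iv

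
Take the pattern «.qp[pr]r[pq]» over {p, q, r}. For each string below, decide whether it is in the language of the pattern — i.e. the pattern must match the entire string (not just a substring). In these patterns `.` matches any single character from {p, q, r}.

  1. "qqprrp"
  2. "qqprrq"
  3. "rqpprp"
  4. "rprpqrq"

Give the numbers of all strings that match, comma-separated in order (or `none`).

1, 2, 3

1. "qqprrp" → match
2. "qqprrq" → match
3. "rqpprp" → match
4. "rprpqrq" → no match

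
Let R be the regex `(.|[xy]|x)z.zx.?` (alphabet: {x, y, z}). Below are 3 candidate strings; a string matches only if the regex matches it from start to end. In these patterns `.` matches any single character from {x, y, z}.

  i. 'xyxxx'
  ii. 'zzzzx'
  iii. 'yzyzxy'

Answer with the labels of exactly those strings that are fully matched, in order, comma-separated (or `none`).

i → no match
ii → match
iii → match

ii, iii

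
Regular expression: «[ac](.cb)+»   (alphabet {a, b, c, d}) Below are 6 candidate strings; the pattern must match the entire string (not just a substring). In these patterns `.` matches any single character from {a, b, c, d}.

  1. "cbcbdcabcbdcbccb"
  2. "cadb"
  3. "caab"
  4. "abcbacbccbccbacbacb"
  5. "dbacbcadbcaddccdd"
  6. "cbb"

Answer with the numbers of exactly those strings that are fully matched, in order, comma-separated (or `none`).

4

1 → no match
2 → no match — must end with "cb"
3 → no match — must end with "cb"
4 → match
5 → no match — must end with "cb"
6 → no match — must end with "cb"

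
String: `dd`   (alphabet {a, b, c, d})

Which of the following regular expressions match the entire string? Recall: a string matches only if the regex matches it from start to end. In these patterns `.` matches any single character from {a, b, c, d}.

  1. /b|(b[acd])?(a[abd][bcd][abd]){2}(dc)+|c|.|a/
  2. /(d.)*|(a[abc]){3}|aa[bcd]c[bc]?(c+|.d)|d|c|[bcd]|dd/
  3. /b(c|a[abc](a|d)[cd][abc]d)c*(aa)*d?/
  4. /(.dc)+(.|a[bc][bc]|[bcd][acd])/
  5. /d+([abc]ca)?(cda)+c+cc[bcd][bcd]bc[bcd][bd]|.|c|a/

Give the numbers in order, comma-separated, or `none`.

2

1 → no match
2 → match
3 → no match — must start with `b`
4 → no match
5 → no match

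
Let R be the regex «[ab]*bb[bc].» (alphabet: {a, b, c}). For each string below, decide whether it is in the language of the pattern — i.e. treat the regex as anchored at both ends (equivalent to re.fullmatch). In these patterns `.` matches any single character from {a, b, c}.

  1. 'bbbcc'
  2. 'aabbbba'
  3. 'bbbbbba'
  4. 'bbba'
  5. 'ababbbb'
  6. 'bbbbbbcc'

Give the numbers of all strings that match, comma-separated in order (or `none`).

1, 2, 3, 4, 5, 6

1 → match
2 → match
3 → match
4 → match
5 → match
6 → match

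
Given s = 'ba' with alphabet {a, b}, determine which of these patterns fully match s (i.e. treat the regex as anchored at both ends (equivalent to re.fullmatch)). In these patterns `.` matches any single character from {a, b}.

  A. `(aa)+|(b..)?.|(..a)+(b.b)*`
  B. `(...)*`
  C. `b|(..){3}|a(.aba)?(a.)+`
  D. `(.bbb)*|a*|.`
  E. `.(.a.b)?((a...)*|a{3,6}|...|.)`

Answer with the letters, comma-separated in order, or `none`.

A → no match
B → no match
C → no match
D → no match
E → match

E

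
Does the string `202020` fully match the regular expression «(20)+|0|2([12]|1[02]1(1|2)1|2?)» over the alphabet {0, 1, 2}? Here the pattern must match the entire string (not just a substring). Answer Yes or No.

Yes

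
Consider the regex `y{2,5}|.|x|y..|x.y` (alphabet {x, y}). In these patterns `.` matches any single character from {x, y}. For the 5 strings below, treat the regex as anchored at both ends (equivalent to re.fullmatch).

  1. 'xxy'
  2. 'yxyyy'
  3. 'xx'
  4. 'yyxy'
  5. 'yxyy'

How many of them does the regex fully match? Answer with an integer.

1

1 → match
2 → no match
3 → no match
4 → no match
5 → no match
Total matched: 1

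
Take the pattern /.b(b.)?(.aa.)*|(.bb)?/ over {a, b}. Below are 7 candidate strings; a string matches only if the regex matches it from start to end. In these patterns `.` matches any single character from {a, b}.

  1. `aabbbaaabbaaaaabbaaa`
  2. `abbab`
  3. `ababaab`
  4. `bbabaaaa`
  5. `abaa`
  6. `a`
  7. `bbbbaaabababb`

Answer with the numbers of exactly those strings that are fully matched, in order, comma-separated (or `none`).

none

1 → no match
2 → no match
3 → no match
4 → no match
5 → no match
6 → no match
7 → no match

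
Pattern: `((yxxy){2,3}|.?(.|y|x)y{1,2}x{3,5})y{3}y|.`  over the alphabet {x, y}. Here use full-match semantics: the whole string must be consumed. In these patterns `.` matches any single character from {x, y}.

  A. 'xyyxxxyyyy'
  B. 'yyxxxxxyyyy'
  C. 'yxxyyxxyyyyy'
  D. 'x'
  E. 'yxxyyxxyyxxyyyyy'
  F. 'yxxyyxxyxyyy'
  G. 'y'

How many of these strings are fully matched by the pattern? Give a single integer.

6

A. 'xyyxxxyyyy' → match
B. 'yyxxxxxyyyy' → match
C. 'yxxyyxxyyyyy' → match
D. 'x' → match
E → match
F. 'yxxyyxxyxyyy' → no match
G. 'y' → match
Total matched: 6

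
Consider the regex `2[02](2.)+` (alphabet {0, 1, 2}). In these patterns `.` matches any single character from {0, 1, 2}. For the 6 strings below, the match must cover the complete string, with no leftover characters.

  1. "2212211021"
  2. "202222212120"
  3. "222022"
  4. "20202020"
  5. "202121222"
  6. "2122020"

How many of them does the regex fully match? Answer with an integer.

1 → no match
2 → match
3 → match
4 → match
5 → no match
6 → no match
Total matched: 3

3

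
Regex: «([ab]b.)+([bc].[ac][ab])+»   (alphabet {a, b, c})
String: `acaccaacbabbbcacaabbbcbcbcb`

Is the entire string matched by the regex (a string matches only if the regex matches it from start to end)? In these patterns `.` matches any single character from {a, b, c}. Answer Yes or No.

No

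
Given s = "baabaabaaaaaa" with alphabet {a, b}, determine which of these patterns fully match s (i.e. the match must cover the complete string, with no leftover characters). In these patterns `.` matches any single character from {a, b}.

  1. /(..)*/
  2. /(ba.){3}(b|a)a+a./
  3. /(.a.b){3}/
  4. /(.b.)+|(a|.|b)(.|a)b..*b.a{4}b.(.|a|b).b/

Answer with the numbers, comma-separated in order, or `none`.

1 → no match
2 → match
3 → no match — must end with "b"
4 → no match

2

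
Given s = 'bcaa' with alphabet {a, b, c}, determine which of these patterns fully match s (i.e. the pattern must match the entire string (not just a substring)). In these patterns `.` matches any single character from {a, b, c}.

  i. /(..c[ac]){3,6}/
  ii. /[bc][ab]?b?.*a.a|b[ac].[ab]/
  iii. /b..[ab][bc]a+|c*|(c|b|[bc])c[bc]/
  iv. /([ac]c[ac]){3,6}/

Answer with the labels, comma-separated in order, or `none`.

i → no match
ii → match
iii → no match
iv → no match

ii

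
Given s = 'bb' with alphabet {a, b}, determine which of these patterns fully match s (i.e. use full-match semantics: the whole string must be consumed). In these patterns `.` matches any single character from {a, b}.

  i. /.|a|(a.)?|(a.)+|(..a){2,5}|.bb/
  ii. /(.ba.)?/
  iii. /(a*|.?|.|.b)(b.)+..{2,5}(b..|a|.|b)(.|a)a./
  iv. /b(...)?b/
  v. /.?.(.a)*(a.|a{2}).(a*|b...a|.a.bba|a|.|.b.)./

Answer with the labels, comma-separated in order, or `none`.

i → no match
ii → no match
iii → no match
iv → match
v → no match

iv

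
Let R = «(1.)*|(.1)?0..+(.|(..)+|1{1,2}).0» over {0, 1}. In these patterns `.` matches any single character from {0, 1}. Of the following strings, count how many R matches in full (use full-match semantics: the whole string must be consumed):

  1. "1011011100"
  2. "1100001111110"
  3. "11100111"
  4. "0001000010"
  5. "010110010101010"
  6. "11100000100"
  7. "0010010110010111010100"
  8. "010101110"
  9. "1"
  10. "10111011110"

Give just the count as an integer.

1 → no match
2 → match
3 → no match
4 → match
5 → match
6 → no match
7 → match
8 → match
9 → no match
10 → no match
Total matched: 5

5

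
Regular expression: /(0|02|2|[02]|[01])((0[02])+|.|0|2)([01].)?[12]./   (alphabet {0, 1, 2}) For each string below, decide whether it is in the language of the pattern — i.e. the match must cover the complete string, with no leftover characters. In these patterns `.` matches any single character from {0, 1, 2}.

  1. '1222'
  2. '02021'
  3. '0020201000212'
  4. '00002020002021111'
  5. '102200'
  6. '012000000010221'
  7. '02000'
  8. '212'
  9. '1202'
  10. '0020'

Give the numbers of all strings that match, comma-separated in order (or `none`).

1 → match
2 → match
3 → no match
4 → match
5 → no match
6 → no match
7 → no match
8 → no match
9 → no match
10 → match

1, 2, 4, 10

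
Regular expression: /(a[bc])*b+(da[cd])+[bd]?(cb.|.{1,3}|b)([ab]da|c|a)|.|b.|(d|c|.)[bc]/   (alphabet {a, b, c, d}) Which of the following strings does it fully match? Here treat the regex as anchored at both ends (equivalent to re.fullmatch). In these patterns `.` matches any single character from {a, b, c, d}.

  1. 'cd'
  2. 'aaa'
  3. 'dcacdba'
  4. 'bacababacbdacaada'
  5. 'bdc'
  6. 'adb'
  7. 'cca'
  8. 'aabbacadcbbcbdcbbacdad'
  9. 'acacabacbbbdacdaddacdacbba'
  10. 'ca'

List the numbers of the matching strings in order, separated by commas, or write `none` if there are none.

1 → no match
2 → no match
3 → no match
4 → no match
5 → no match
6 → no match
7 → no match
8 → no match
9 → match
10 → no match

9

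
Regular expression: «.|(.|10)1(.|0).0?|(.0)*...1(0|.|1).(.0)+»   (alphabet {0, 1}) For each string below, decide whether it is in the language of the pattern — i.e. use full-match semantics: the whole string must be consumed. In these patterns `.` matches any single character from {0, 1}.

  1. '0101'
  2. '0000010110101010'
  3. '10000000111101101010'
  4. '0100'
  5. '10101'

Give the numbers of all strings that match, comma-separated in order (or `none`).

1. '0101' → match
2 → match
3 → match
4. '0100' → match
5. '10101' → match

1, 2, 3, 4, 5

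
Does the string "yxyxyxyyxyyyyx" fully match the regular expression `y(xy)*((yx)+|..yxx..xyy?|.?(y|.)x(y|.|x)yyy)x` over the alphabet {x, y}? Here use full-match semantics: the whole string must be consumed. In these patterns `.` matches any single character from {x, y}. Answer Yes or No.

Yes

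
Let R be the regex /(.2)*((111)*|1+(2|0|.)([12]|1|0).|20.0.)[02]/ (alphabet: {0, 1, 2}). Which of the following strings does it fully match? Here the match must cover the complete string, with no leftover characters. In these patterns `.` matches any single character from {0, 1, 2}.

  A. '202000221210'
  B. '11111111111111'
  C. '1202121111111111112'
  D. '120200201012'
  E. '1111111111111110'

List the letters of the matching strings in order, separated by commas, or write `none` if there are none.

C, E

A → no match
B → no match
C → match
D → no match
E → match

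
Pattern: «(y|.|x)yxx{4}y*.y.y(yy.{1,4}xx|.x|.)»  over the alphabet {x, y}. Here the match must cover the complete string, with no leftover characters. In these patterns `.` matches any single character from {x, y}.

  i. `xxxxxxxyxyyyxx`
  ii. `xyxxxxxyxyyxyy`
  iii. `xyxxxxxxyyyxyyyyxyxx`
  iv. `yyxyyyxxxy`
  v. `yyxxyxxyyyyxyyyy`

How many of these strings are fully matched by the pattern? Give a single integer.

i → no match
ii → no match
iii → no match
iv → no match
v → no match
Total matched: 0

0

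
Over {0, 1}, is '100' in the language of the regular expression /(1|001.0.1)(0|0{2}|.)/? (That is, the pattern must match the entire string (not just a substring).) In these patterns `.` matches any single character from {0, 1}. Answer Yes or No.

Yes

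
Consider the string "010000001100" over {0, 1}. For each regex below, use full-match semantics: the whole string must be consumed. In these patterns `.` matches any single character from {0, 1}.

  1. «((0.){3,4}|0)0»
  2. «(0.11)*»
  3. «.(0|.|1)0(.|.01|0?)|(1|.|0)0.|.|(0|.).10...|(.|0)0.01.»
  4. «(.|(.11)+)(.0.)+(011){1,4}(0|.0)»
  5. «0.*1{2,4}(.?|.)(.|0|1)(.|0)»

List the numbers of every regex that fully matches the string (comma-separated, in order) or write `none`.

4, 5

1 → no match
2 → no match
3 → no match
4 → match
5 → match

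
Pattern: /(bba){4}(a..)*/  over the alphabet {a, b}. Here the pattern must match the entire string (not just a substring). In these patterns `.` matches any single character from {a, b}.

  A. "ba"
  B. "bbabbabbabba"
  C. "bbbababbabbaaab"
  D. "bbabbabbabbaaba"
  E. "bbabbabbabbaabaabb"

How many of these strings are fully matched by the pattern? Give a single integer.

3

A → no match — must start with "bba"
B → match
C → no match — must start with "bba"
D → match
E → match
Total matched: 3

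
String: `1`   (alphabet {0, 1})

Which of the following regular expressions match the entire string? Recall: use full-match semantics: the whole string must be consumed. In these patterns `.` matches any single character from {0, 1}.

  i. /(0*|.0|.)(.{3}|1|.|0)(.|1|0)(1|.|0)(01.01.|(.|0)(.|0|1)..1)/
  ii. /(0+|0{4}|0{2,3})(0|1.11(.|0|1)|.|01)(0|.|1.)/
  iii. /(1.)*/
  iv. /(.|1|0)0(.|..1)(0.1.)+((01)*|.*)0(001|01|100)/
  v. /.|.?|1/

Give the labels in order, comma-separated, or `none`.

i → no match
ii → no match — must start with `0`
iii → no match
iv → no match
v → match

v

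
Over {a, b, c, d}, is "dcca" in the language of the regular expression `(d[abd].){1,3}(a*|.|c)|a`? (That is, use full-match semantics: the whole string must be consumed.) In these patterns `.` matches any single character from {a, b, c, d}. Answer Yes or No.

No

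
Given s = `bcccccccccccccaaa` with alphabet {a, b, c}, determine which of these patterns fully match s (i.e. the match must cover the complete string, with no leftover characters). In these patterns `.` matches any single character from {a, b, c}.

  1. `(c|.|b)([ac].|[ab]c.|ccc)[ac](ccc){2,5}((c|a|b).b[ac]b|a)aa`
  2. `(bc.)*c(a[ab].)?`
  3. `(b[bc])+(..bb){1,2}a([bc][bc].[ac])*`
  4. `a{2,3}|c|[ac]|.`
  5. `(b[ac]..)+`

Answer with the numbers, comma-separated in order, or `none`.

1

1 → match
2 → no match
3 → no match
4 → no match
5 → no match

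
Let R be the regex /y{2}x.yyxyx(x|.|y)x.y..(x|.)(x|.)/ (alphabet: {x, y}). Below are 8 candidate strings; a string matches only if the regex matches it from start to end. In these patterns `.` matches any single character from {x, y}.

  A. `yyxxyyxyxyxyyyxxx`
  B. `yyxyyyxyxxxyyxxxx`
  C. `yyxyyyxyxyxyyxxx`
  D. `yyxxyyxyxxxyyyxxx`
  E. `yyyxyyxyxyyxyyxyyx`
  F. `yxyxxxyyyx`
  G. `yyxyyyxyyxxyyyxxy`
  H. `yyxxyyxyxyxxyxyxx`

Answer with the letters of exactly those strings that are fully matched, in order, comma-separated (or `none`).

A → match
B → match
C → no match
D → match
E → no match
F → no match
G → no match
H → match

A, B, D, H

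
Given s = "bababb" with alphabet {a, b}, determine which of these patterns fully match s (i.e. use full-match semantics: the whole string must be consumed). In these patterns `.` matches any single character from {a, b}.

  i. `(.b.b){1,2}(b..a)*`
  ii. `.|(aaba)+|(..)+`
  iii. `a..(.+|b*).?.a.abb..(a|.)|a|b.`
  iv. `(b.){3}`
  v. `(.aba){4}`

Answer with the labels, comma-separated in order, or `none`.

ii, iv

i → no match
ii → match
iii → no match
iv → match
v → no match — must end with "aba"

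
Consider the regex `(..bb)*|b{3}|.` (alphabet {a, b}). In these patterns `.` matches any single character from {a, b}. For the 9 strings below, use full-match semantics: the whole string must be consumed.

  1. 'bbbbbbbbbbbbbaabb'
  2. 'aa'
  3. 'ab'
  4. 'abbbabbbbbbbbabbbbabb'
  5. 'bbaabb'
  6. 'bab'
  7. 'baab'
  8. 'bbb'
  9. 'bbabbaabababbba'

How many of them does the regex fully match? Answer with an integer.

1 → no match
2 → no match
3 → no match
4 → no match
5 → no match
6 → no match
7 → no match
8 → match
9 → no match
Total matched: 1

1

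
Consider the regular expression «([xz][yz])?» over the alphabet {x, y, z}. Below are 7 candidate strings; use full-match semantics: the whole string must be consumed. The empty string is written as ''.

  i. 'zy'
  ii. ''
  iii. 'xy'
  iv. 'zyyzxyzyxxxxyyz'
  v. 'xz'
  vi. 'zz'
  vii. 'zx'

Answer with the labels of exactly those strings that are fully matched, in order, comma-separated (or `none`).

i, ii, iii, v, vi

i. 'zy' → match
ii. '' → match
iii. 'xy' → match
iv → no match
v. 'xz' → match
vi. 'zz' → match
vii. 'zx' → no match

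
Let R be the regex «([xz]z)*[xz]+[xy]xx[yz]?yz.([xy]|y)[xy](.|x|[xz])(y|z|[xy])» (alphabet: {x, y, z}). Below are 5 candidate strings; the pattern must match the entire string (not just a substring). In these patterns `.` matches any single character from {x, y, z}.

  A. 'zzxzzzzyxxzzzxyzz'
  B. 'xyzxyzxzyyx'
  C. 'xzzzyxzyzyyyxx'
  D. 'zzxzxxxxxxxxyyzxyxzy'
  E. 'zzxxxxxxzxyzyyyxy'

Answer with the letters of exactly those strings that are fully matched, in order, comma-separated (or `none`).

A → no match
B → no match
C → no match
D → match
E → no match

D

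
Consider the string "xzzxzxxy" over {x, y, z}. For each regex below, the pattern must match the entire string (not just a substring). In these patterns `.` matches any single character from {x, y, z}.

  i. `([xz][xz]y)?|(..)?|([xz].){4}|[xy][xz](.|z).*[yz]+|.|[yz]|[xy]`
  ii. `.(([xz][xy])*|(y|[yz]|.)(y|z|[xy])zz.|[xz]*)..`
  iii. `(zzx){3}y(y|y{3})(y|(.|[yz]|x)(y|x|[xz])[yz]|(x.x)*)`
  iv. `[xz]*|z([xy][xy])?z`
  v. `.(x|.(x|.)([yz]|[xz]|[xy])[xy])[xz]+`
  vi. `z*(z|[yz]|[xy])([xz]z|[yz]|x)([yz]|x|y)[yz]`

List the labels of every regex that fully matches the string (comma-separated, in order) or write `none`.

i → match
ii → match
iii → no match — must start with "zzx"
iv → no match
v → no match
vi → no match

i, ii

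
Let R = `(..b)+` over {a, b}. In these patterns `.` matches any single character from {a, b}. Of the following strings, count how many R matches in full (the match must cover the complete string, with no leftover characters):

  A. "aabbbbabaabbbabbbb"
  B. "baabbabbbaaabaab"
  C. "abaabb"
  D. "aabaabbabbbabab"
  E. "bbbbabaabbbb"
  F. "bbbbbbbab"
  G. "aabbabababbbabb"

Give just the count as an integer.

A → no match
B → no match
C. "abaabb" → no match
D → no match
E. "bbbbabaabbbb" → match
F. "bbbbbbbab" → match
G → no match
Total matched: 2

2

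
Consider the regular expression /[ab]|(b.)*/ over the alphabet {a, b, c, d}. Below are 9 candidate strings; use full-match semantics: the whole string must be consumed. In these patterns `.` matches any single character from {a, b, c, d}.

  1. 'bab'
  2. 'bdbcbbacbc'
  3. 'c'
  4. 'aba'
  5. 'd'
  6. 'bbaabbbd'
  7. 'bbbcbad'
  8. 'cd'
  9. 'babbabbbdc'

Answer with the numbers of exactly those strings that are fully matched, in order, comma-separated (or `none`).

none

1 → no match
2 → no match
3 → no match
4 → no match
5 → no match
6 → no match
7 → no match
8 → no match
9 → no match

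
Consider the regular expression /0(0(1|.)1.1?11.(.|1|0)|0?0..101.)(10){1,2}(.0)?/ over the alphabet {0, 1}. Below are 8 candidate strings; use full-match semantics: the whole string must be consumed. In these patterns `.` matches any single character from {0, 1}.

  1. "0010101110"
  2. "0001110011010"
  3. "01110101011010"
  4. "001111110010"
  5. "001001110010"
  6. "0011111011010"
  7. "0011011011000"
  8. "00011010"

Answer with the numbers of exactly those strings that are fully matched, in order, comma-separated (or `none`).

1, 4, 6, 7

1 → match
2 → no match
3 → no match
4 → match
5 → no match
6 → match
7 → match
8 → no match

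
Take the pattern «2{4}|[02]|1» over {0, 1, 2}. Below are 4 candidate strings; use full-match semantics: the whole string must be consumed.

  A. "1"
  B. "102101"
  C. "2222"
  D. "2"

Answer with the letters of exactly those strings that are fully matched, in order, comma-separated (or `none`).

A. "1" → match
B. "102101" → no match
C. "2222" → match
D. "2" → match

A, C, D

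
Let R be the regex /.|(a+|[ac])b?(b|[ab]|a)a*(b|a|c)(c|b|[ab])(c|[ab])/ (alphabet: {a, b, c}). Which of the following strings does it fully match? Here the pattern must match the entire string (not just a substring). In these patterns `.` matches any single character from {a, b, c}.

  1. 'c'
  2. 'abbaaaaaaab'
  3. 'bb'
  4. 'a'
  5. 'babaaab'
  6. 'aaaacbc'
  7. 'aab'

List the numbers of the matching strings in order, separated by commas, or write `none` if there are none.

1 → match
2 → match
3 → no match
4 → match
5 → no match
6 → match
7 → no match

1, 2, 4, 6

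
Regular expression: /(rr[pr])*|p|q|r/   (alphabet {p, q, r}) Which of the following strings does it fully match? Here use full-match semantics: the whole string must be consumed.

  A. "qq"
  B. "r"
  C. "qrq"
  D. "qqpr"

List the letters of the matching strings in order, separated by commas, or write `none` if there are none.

A. "qq" → no match
B. "r" → match
C. "qrq" → no match
D. "qqpr" → no match

B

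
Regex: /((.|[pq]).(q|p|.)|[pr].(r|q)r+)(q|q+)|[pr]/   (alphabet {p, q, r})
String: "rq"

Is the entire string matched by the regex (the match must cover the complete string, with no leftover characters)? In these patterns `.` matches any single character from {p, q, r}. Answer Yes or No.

No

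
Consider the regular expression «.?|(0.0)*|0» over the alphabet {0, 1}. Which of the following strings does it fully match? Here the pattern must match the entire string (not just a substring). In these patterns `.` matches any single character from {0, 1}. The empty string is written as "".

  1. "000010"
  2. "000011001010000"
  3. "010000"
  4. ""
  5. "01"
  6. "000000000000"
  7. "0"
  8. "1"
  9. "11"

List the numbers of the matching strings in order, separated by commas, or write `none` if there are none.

1, 3, 4, 6, 7, 8

1 → match
2 → no match
3 → match
4 → match
5 → no match
6 → match
7 → match
8 → match
9 → no match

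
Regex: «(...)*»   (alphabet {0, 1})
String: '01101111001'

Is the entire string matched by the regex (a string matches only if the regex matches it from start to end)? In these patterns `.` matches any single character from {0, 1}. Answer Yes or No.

No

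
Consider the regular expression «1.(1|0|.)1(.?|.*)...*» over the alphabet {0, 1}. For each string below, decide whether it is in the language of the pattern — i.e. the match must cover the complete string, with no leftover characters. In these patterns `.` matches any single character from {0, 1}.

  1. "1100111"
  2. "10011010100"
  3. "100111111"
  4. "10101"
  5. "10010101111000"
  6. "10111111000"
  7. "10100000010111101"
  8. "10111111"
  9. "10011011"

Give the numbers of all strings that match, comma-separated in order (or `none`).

2, 3, 5, 6, 8, 9

1 → no match
2 → match
3 → match
4 → no match
5 → match
6 → match
7 → no match
8 → match
9 → match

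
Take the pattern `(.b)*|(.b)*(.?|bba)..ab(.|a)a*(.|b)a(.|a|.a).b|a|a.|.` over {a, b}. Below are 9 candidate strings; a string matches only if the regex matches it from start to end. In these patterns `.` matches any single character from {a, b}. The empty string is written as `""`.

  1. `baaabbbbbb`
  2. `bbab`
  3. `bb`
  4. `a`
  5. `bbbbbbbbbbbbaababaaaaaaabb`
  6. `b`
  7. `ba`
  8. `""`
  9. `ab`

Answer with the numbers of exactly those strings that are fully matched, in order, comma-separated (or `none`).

1 → no match
2 → match
3 → match
4 → match
5 → match
6 → match
7 → no match
8 → match
9 → match

2, 3, 4, 5, 6, 8, 9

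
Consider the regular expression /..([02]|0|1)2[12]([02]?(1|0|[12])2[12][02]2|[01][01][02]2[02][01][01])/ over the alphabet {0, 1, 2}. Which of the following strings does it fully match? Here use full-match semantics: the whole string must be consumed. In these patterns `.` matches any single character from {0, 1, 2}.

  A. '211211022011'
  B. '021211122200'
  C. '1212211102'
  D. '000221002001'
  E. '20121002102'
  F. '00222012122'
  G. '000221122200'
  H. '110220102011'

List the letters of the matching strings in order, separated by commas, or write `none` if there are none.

A → match
B → match
C → no match
D → match
E → match
F → match
G → match
H → match

A, B, D, E, F, G, H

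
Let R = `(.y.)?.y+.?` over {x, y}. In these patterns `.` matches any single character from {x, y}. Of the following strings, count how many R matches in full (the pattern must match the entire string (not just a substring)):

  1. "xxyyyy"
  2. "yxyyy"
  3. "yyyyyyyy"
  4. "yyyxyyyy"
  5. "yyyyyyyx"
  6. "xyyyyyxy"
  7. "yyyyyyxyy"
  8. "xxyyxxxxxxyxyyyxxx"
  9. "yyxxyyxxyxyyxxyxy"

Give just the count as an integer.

1 → no match
2 → no match
3 → match
4 → match
5 → match
6 → no match
7 → no match
8 → no match
9 → no match
Total matched: 3

3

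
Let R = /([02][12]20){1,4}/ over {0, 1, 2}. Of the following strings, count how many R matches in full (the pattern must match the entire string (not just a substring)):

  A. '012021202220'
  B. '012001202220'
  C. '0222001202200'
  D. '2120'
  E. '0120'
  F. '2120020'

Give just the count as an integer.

A → match
B → match
C → no match — must end with '20'
D → match
E → match
F → no match
Total matched: 4

4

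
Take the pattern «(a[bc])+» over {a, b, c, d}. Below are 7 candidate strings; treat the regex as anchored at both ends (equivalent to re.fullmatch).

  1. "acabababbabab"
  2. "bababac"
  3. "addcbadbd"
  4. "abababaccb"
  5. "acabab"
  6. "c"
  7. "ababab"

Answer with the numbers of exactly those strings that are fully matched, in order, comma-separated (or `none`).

5, 7

1 → no match
2 → no match — must start with "a"
3 → no match
4 → no match
5 → match
6 → no match — must start with "a"
7 → match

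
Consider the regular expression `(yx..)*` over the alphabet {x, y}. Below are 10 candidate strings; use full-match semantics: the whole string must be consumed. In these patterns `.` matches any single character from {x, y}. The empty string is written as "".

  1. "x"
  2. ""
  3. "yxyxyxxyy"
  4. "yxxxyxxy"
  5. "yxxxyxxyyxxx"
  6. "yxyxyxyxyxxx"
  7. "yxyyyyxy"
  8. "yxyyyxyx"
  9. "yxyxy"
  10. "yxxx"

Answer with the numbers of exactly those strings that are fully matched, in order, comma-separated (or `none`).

2, 4, 5, 6, 8, 10

1. "x" → no match
2. "" → match
3. "yxyxyxxyy" → no match
4. "yxxxyxxy" → match
5. "yxxxyxxyyxxx" → match
6. "yxyxyxyxyxxx" → match
7. "yxyyyyxy" → no match
8. "yxyyyxyx" → match
9. "yxyxy" → no match
10. "yxxx" → match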